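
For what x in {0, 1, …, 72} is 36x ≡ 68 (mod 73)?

36⁻¹ ≡ 71 (mod 73) because 36·71 = 2556 = 35·73 + 1.
Multiplying both sides by 71: x ≡ 71·68 = 4828 ≡ 10 (mod 73).

10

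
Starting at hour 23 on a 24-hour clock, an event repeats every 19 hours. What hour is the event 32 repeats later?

32·19 = 608.
Dividing 608 by 24 gives quotient 25 and remainder 8.
(23 + 8) mod 24 = 7.

7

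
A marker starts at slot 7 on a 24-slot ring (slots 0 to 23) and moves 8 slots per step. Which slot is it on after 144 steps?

7

144·8 = 1152.
1152 mod 24 = 0 (since 48·24 = 1152).
(7 + 0) mod 24 = 7.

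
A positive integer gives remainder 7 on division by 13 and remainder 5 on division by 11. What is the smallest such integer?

x ≡ 5 (mod 11) gives x ∈ {5, 16, 27, 38, 49, 60, 71, 82, …}.
The first of these with x mod 13 = 7 is 137.

137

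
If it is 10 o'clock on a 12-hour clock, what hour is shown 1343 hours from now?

1343 = 111·12 + 11, so 1343 mod 12 = 11.
10 + 11 → 9 on a 12-hour dial.

9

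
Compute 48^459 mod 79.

27

Square-and-reduce mod 79: 48^1≡48, 48^2≡13, 48^4≡11, 48^8≡42, 48^16≡26, 48^32≡44, 48^64≡40, 48^128≡20, 48^256≡5.
Since 459 = 1 + 2 + 8 + 64 + 128 + 256 in binary, 48^459 ≡ 48·13·42·40·20·5 ≡ 27 (mod 79).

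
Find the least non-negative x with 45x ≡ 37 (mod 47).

45⁻¹ ≡ 23 (mod 47) because 45·23 = 1035 = 22·47 + 1.
Multiplying both sides by 23: x ≡ 23·37 = 851 ≡ 5 (mod 47).

5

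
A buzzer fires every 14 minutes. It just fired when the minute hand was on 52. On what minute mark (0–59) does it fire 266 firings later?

56

266·14 = 3724.
Dividing 3724 by 60 gives quotient 62 and remainder 4.
(52 + 4) mod 60 = 56.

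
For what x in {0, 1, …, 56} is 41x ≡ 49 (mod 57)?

41⁻¹ ≡ 32 (mod 57) because 41·32 = 1312 = 23·57 + 1.
Multiplying both sides by 32: x ≡ 32·49 = 1568 ≡ 29 (mod 57).
Check: 41·29 = 1189 = 20·57 + 49.

29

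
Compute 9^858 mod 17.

13

Square-and-reduce mod 17: 9^1≡9, 9^2≡13, 9^4≡16, 9^8≡1, 9^16≡1, 9^32≡1, 9^64≡1, 9^128≡1, 9^256≡1, 9^512≡1.
858 = 2 + 8 + 16 + 64 + 256 + 512, so 9^858 ≡ 13·1·1·1·1·1 ≡ 13 (mod 17).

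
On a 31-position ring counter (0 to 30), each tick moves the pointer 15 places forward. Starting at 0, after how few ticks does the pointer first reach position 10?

The inverse of 15 mod 31 is 29 (since 15·29 = 435 ≡ 1).
So x ≡ 29·10 = 290 ≡ 11 (mod 31).

11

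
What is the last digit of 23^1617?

3

The units digit of 23^n cycles with period 4: 3, 9, 7, 1, …
1617 leaves remainder 1 on division by 4, so 23^1617 ends in 3.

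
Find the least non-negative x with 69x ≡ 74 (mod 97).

32

69⁻¹ ≡ 45 (mod 97) because 69·45 = 3105 = 32·97 + 1.
Multiplying both sides by 45: x ≡ 45·74 = 3330 ≡ 32 (mod 97).
Check: 69·32 = 2208 = 22·97 + 74.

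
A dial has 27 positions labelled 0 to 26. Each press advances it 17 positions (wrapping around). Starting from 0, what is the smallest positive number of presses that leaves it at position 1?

17·8 = 136 = 5·27 + 1, so 17⁻¹ ≡ 8 (mod 27).

8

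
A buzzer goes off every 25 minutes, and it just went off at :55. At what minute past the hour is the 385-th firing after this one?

20

385·25 = 9625.
9625 = 160·60 + 25, so 9625 mod 60 = 25.
(55 + 25) mod 60 = 20.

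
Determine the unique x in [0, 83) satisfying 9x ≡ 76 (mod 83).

The inverse of 9 mod 83 is 37 (since 9·37 = 333 ≡ 1).
So x ≡ 37·76 = 2812 ≡ 73 (mod 83).
Check: 9·73 = 657 = 7·83 + 76.

73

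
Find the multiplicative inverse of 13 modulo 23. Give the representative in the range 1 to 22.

13·16 = 208 = 9·23 + 1, so 13⁻¹ ≡ 16 (mod 23).

16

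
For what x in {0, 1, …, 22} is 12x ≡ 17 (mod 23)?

12⁻¹ ≡ 2 (mod 23) because 12·2 = 24 = 1·23 + 1.
Multiplying both sides by 2: x ≡ 2·17 = 34 ≡ 11 (mod 23).

11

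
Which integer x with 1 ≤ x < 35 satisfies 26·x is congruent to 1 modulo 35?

31

26·31 = 806 = 23·35 + 1, so 26⁻¹ ≡ 31 (mod 35).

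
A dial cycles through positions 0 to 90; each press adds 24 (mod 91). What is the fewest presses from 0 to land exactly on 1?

19

24·19 = 456 = 5·91 + 1, so 24⁻¹ ≡ 19 (mod 91).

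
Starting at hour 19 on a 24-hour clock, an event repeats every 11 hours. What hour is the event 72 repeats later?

72·11 = 792.
792 − 33·24 = 0, so 792 ≡ 0 (mod 24).
(19 + 0) mod 24 = 19.

19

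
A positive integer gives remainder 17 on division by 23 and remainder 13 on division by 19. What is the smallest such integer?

Since 19·17 ≡ 1 (mod 23), take x = 13 + 19·((17−13)·17 mod 23) = 13 + 19·22 = 431.
Check: 431 mod 23 = 17, 431 mod 19 = 13.

431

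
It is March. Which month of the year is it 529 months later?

April

529 mod 12 = 1 (since 44·12 = 528).
March + 1 month → April.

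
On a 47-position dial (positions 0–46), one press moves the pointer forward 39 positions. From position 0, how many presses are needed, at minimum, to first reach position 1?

47 = 1·39 + 8
39 = 4·8 + 7
8 = 1·7 + 1
7 = 7·1 + 0
Back-substituting gives 39·41 ≡ 1 (mod 47).

41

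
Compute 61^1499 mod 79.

15

By repeated squaring mod 79: 61^1≡61, 61^2≡8, 61^4≡64, 61^8≡67, 61^16≡65, 61^32≡38, 61^64≡22, 61^128≡10, 61^256≡21, 61^512≡46, 61^1024≡62.
Since 1499 = 1 + 2 + 8 + 16 + 64 + 128 + 256 + 1024 in binary, 61^1499 ≡ 61·8·67·65·22·10·21·62 ≡ 15 (mod 79).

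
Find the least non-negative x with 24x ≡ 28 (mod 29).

The inverse of 24 mod 29 is 23 (since 24·23 = 552 ≡ 1).
So x ≡ 23·28 = 644 ≡ 6 (mod 29).

6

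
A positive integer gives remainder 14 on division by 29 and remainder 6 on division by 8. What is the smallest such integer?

x ≡ 6 (mod 8) gives x ∈ {6, 14}.
The first of these with x mod 29 = 14 is 14.

14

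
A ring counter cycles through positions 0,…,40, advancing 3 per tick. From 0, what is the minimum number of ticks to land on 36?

12

The inverse of 3 mod 41 is 14 (since 3·14 = 42 ≡ 1).
So x ≡ 14·36 = 504 ≡ 12 (mod 41).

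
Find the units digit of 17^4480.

The units digit of 17^n cycles with period 4: 7, 9, 3, 1, …
4480 mod 4 = 0, so the last digit matches 7^4 = 1.

1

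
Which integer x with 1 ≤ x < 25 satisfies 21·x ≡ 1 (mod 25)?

21·6 = 126 = 5·25 + 1, so 21⁻¹ ≡ 6 (mod 25).

6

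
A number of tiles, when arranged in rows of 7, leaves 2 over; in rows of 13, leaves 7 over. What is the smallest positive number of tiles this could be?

72

x ≡ 2 (mod 7) gives x ∈ {2, 9, 16, 23, 30, 37, 44, 51, …}.
The first of these with x mod 13 = 7 is 72.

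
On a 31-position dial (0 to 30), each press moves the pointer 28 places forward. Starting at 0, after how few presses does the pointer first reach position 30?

21

The inverse of 28 mod 31 is 10 (since 28·10 = 280 ≡ 1).
Multiplying both sides by 10: x ≡ 10·30 = 300 ≡ 21 (mod 31).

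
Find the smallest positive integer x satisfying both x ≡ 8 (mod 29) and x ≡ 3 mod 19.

269

x ≡ 3 (mod 19) gives x ∈ {3, 22, 41, 60, 79, 98, 117, 136, …}.
The first of these with x mod 29 = 8 is 269.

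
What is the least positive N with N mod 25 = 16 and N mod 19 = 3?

x ≡ 3 (mod 19) gives x ∈ {3, 22, 41}.
The first of these with x mod 25 = 16 is 41.

41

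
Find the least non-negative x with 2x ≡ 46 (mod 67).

23

2⁻¹ ≡ 34 (mod 67) because 2·34 = 68 = 1·67 + 1.
Multiplying both sides by 34: x ≡ 34·46 = 1564 ≡ 23 (mod 67).
Check: 2·23 = 46 = 0·67 + 46.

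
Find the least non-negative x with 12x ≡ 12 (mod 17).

12⁻¹ ≡ 10 (mod 17) because 12·10 = 120 = 7·17 + 1.
Multiplying both sides by 10: x ≡ 10·12 = 120 ≡ 1 (mod 17).

1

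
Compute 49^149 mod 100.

Square-and-reduce mod 100: 49^1≡49, 49^2≡1, 49^4≡1, 49^8≡1, 49^16≡1, 49^32≡1, 49^64≡1, 49^128≡1.
Since 149 = 1 + 4 + 16 + 128 in binary, 49^149 ≡ 49·1·1·1 ≡ 49 (mod 100).

49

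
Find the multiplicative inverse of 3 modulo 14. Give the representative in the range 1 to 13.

5

14 = 4·3 + 2
3 = 1·2 + 1
2 = 2·1 + 0
Back-substituting gives 3·5 ≡ 1 (mod 14).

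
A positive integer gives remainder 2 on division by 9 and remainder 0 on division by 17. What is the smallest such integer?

x ≡ 2 (mod 9) gives x ∈ {2, 11, 20, 29, 38, 47, 56, 65, …}.
The first of these with x mod 17 = 0 is 119.

119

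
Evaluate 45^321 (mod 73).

Square-and-reduce mod 73: 45^1≡45, 45^2≡54, 45^4≡69, 45^8≡16, 45^16≡37, 45^32≡55, 45^64≡32, 45^128≡2, 45^256≡4.
Since 321 = 1 + 64 + 256 in binary, 45^321 ≡ 45·32·4 ≡ 66 (mod 73).

66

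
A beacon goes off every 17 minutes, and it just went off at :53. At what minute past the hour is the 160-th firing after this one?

13

160·17 = 2720.
2720 mod 60 = 20 (since 45·60 = 2700).
(53 + 20) mod 60 = 13.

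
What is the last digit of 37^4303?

3

Last digits of 7^n: 7, 9, 3, 1 (period 4).
4303 mod 4 = 3, so the last digit matches 7^3 = 3.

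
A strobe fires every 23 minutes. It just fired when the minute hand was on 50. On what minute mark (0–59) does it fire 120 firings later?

50

120·23 = 2760.
2760 = 46·60 + 0, so 2760 mod 60 = 0.
(50 + 0) mod 60 = 50.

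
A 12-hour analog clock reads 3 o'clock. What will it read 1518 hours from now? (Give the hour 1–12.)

1518 = 126·12 + 6, so 1518 mod 12 = 6.
3 + 6 → 9 on a 12-hour dial.

9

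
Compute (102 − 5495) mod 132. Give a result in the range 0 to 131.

Dividing 5495 by 132 gives quotient 41 and remainder 83.
(102 − 83) mod 132 = 19.

19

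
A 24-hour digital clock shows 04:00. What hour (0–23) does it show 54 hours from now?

54 mod 24 = 6 (since 2·24 = 48).
(4 + 6) mod 24 = 10.

10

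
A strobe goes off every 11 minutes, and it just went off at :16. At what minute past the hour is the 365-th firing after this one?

11

365·11 = 4015.
4015 = 66·60 + 55, so 4015 mod 60 = 55.
(16 + 55) mod 60 = 11.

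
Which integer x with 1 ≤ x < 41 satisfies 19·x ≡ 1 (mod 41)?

13

41 = 2·19 + 3
19 = 6·3 + 1
3 = 3·1 + 0
Back-substituting gives 19·13 ≡ 1 (mod 41).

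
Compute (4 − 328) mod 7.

328 = 46·7 + 6, so 328 mod 7 = 6.
(4 − 6) mod 7 = 5.

5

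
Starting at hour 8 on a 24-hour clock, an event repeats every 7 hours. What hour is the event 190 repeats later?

190·7 = 1330.
1330 = 55·24 + 10, so 1330 mod 24 = 10.
(8 + 10) mod 24 = 18.

18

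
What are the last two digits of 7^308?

By repeated squaring mod 100: 7^1≡7, 7^2≡49, 7^4≡1, 7^8≡1, 7^16≡1, 7^32≡1, 7^64≡1, 7^128≡1, 7^256≡1.
Since 308 = 4 + 16 + 32 + 256 in binary, 7^308 ≡ 1·1·1·1 ≡ 1 (mod 100).

01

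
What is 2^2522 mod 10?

Powers of 2 mod 10 repeat with period 4: 2, 4, 8, 6.
2522 leaves remainder 2 on division by 4, so 2^2522 ends in 4.

4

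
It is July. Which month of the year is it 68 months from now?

Dividing 68 by 12 gives quotient 5 and remainder 8.
July + 8 months → March.

March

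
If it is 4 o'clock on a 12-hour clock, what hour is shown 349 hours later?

5

Dividing 349 by 12 gives quotient 29 and remainder 1.
4 + 1 → 5 on a 12-hour dial.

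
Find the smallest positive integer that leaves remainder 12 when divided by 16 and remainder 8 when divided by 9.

Since 9·9 ≡ 1 (mod 16), take x = 8 + 9·((12−8)·9 mod 16) = 8 + 9·4 = 44.
Check: 44 mod 16 = 12, 44 mod 9 = 8.

44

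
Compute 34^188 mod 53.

46

Square-and-reduce mod 53: 34^1≡34, 34^2≡43, 34^4≡47, 34^8≡36, 34^16≡24, 34^32≡46, 34^64≡49, 34^128≡16.
Since 188 = 4 + 8 + 16 + 32 + 128 in binary, 34^188 ≡ 47·36·24·46·16 ≡ 46 (mod 53).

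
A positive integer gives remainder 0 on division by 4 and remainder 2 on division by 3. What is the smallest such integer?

8

x ≡ 2 (mod 3) gives x ∈ {2, 5, 8}.
The first of these with x mod 4 = 0 is 8.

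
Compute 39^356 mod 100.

61

By repeated squaring mod 100: 39^1≡39, 39^2≡21, 39^4≡41, 39^8≡81, 39^16≡61, 39^32≡21, 39^64≡41, 39^128≡81, 39^256≡61.
Since 356 = 4 + 32 + 64 + 256 in binary, 39^356 ≡ 41·21·41·61 ≡ 61 (mod 100).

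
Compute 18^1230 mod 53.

Square-and-reduce mod 53: 18^1≡18, 18^2≡6, 18^4≡36, 18^8≡24, 18^16≡46, 18^32≡49, 18^64≡16, 18^128≡44, 18^256≡28, 18^512≡42, 18^1024≡15.
1230 = 2 + 4 + 8 + 64 + 128 + 1024, so 18^1230 ≡ 6·36·24·16·44·15 ≡ 29 (mod 53).

29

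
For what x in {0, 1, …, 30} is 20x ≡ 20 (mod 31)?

1

The inverse of 20 mod 31 is 14 (since 20·14 = 280 ≡ 1).
Multiplying both sides by 14: x ≡ 14·20 = 280 ≡ 1 (mod 31).
Check: 20·1 = 20 = 0·31 + 20.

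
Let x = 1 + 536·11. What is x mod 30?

536·11 = 5896.
5896 − 196·30 = 16, so 5896 ≡ 16 (mod 30).
(1 + 16) mod 30 = 17.

17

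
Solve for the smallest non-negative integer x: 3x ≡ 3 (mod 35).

1

3⁻¹ ≡ 12 (mod 35) because 3·12 = 36 = 1·35 + 1.
Multiplying both sides by 12: x ≡ 12·3 = 36 ≡ 1 (mod 35).
Check: 3·1 = 3 = 0·35 + 3.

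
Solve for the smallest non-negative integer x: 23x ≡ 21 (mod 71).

4

The inverse of 23 mod 71 is 34 (since 23·34 = 782 ≡ 1).
Multiplying both sides by 34: x ≡ 34·21 = 714 ≡ 4 (mod 71).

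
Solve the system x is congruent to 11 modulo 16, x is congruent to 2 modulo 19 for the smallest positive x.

x ≡ 11 (mod 16) gives x ∈ {11, 27, 43, 59}.
The first of these with x mod 19 = 2 is 59.

59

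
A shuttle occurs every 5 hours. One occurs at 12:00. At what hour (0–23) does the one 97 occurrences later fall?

17

97·5 = 485.
Dividing 485 by 24 gives quotient 20 and remainder 5.
(12 + 5) mod 24 = 17.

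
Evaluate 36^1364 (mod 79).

Successive squares of 36 mod 79: 36^1≡36, 36^2≡32, 36^4≡76, 36^8≡9, 36^16≡2, 36^32≡4, 36^64≡16, 36^128≡19, 36^256≡45, 36^512≡50, 36^1024≡51.
1364 = 4 + 16 + 64 + 256 + 1024, so 36^1364 ≡ 76·2·16·45·51 ≡ 11 (mod 79).

11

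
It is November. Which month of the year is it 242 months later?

242 mod 12 = 2 (since 20·12 = 240).
November + 2 months → January.

January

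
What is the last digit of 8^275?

2

The units digit of 8^n cycles with period 4: 8, 4, 2, 6, …
275 leaves remainder 3 on division by 4, so 8^275 ends in 2.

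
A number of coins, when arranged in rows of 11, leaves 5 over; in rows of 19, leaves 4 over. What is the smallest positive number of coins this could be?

Since 19·7 ≡ 1 (mod 11), take x = 4 + 19·((5−4)·7 mod 11) = 4 + 19·7 = 137.
Check: 137 mod 11 = 5, 137 mod 19 = 4.

137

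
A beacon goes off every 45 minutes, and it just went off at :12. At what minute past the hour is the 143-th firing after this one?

27

143·45 = 6435.
Dividing 6435 by 60 gives quotient 107 and remainder 15.
(12 + 15) mod 60 = 27.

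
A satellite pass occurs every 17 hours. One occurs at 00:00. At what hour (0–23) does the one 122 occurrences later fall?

122·17 = 2074.
2074 = 86·24 + 10, so 2074 mod 24 = 10.
(0 + 10) mod 24 = 10.

10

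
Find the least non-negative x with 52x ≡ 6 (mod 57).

52⁻¹ ≡ 34 (mod 57) because 52·34 = 1768 = 31·57 + 1.
Multiplying both sides by 34: x ≡ 34·6 = 204 ≡ 33 (mod 57).

33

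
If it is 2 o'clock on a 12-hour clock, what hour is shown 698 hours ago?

698 = 58·12 + 2, so 698 mod 12 = 2.
2 − 2 → 12 on a 12-hour dial.

12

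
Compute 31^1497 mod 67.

8

Square-and-reduce mod 67: 31^1≡31, 31^2≡23, 31^4≡60, 31^8≡49, 31^16≡56, 31^32≡54, 31^64≡35, 31^128≡19, 31^256≡26, 31^512≡6, 31^1024≡36.
1497 = 1 + 8 + 16 + 64 + 128 + 256 + 1024, so 31^1497 ≡ 31·49·56·35·19·26·36 ≡ 8 (mod 67).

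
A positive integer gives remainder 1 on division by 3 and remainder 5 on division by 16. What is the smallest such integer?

37

Since 16·1 ≡ 1 (mod 3), take x = 5 + 16·((1−5)·1 mod 3) = 5 + 16·2 = 37.
Check: 37 mod 3 = 1, 37 mod 16 = 5.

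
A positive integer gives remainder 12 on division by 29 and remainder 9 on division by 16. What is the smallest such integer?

x ≡ 9 (mod 16) gives x ∈ {9, 25, 41}.
The first of these with x mod 29 = 12 is 41.

41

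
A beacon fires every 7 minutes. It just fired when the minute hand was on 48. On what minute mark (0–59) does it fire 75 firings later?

33

75·7 = 525.
525 mod 60 = 45 (since 8·60 = 480).
(48 + 45) mod 60 = 33.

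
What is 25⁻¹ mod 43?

43 = 1·25 + 18
25 = 1·18 + 7
18 = 2·7 + 4
7 = 1·4 + 3
4 = 1·3 + 1
3 = 3·1 + 0
Back-substituting gives 25·31 ≡ 1 (mod 43).

31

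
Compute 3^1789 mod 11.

4

Successive squares of 3 mod 11: 3^1≡3, 3^2≡9, 3^4≡4, 3^8≡5, 3^16≡3, 3^32≡9, 3^64≡4, 3^128≡5, 3^256≡3, 3^512≡9, 3^1024≡4.
Since 1789 = 1 + 4 + 8 + 16 + 32 + 64 + 128 + 512 + 1024 in binary, 3^1789 ≡ 3·4·5·3·9·4·5·9·4 ≡ 4 (mod 11).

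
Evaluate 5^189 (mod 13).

By repeated squaring mod 13: 5^1≡5, 5^2≡12, 5^4≡1, 5^8≡1, 5^16≡1, 5^32≡1, 5^64≡1, 5^128≡1.
189 = 1 + 4 + 8 + 16 + 32 + 128, so 5^189 ≡ 5·1·1·1·1·1 ≡ 5 (mod 13).

5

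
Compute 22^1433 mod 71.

11

Successive squares of 22 mod 71: 22^1≡22, 22^2≡58, 22^4≡27, 22^8≡19, 22^16≡6, 22^32≡36, 22^64≡18, 22^128≡40, 22^256≡38, 22^512≡24, 22^1024≡8.
1433 = 1 + 8 + 16 + 128 + 256 + 1024, so 22^1433 ≡ 22·19·6·40·38·8 ≡ 11 (mod 71).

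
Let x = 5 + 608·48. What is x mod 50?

39

608·48 = 29184.
Dividing 29184 by 50 gives quotient 583 and remainder 34.
(5 + 34) mod 50 = 39.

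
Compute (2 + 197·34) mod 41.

197·34 = 6698.
6698 − 163·41 = 15, so 6698 ≡ 15 (mod 41).
(2 + 15) mod 41 = 17.

17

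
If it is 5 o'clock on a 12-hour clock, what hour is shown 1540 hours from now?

1540 = 128·12 + 4, so 1540 mod 12 = 4.
5 + 4 → 9 on a 12-hour dial.

9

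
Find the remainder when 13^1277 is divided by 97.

76

By repeated squaring mod 97: 13^1≡13, 13^2≡72, 13^4≡43, 13^8≡6, 13^16≡36, 13^32≡35, 13^64≡61, 13^128≡35, 13^256≡61, 13^512≡35, 13^1024≡61.
Since 1277 = 1 + 4 + 8 + 16 + 32 + 64 + 128 + 1024 in binary, 13^1277 ≡ 13·43·6·36·35·61·35·61 ≡ 76 (mod 97).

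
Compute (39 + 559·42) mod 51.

559·42 = 23478.
23478 mod 51 = 18 (since 460·51 = 23460).
(39 + 18) mod 51 = 6.

6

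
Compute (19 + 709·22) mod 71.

68

709·22 = 15598.
15598 mod 71 = 49 (since 219·71 = 15549).
(19 + 49) mod 71 = 68.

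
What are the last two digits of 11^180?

01

Square-and-reduce mod 100: 11^1≡11, 11^2≡21, 11^4≡41, 11^8≡81, 11^16≡61, 11^32≡21, 11^64≡41, 11^128≡81.
Since 180 = 4 + 16 + 32 + 128 in binary, 11^180 ≡ 41·61·21·81 ≡ 1 (mod 100).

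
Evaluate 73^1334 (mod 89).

Successive squares of 73 mod 89: 73^1≡73, 73^2≡78, 73^4≡32, 73^8≡45, 73^16≡67, 73^32≡39, 73^64≡8, 73^128≡64, 73^256≡2, 73^512≡4, 73^1024≡16.
Since 1334 = 2 + 4 + 16 + 32 + 256 + 1024 in binary, 73^1334 ≡ 78·32·67·39·2·16 ≡ 2 (mod 89).

2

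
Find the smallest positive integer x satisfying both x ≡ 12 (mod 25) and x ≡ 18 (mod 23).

x ≡ 18 (mod 23) gives x ∈ {18, 41, 64, 87}.
The first of these with x mod 25 = 12 is 87.

87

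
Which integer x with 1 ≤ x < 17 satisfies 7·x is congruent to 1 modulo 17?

5

7·5 = 35 = 2·17 + 1, so 7⁻¹ ≡ 5 (mod 17).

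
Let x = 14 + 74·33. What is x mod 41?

37

74·33 = 2442.
2442 − 59·41 = 23, so 2442 ≡ 23 (mod 41).
(14 + 23) mod 41 = 37.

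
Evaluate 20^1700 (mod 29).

By repeated squaring mod 29: 20^1≡20, 20^2≡23, 20^4≡7, 20^8≡20, 20^16≡23, 20^32≡7, 20^64≡20, 20^128≡23, 20^256≡7, 20^512≡20, 20^1024≡23.
1700 = 4 + 32 + 128 + 512 + 1024, so 20^1700 ≡ 7·7·23·20·23 ≡ 16 (mod 29).

16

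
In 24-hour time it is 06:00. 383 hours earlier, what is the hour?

Dividing 383 by 24 gives quotient 15 and remainder 23.
(6 − 23) mod 24 = 7.

7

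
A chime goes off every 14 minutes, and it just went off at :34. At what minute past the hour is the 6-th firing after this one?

58

6·14 = 84.
84 mod 60 = 24 (since 1·60 = 60).
(34 + 24) mod 60 = 58.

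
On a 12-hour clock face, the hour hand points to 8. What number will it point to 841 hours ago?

7

841 mod 12 = 1 (since 70·12 = 840).
8 − 1 → 7 on a 12-hour dial.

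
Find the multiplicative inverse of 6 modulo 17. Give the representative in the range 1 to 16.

6·3 = 18 = 1·17 + 1, so 6⁻¹ ≡ 3 (mod 17).

3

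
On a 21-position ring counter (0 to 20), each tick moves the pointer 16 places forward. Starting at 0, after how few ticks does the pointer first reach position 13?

16⁻¹ ≡ 4 (mod 21) because 16·4 = 64 = 3·21 + 1.
So x ≡ 4·13 = 52 ≡ 10 (mod 21).

10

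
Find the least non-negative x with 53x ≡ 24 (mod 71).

The inverse of 53 mod 71 is 67 (since 53·67 = 3551 ≡ 1).
Multiplying both sides by 67: x ≡ 67·24 = 1608 ≡ 46 (mod 71).

46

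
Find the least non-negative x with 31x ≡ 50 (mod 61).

31⁻¹ ≡ 2 (mod 61) because 31·2 = 62 = 1·61 + 1.
So x ≡ 2·50 = 100 ≡ 39 (mod 61).

39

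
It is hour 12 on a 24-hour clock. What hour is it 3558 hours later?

18

3558 − 148·24 = 6, so 3558 ≡ 6 (mod 24).
(12 + 6) mod 24 = 18.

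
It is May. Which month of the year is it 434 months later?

434 mod 12 = 2 (since 36·12 = 432).
May + 2 months → July.

July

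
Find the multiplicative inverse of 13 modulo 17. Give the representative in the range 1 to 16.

4

17 = 1·13 + 4
13 = 3·4 + 1
4 = 4·1 + 0
Back-substituting gives 13·4 ≡ 1 (mod 17).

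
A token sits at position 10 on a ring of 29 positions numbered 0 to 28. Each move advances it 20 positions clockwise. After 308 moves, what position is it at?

308·20 = 6160.
6160 mod 29 = 12 (since 212·29 = 6148).
(10 + 12) mod 29 = 22.

22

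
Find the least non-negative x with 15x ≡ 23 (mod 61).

The inverse of 15 mod 61 is 57 (since 15·57 = 855 ≡ 1).
So x ≡ 57·23 = 1311 ≡ 30 (mod 61).

30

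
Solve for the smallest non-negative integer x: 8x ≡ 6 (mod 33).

The inverse of 8 mod 33 is 29 (since 8·29 = 232 ≡ 1).
Multiplying both sides by 29: x ≡ 29·6 = 174 ≡ 9 (mod 33).

9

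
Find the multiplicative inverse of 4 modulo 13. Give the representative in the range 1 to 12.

4·10 = 40 = 3·13 + 1, so 4⁻¹ ≡ 10 (mod 13).

10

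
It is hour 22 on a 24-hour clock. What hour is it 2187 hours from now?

1

2187 mod 24 = 3 (since 91·24 = 2184).
(22 + 3) mod 24 = 1.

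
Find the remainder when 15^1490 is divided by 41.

32

Square-and-reduce mod 41: 15^1≡15, 15^2≡20, 15^4≡31, 15^8≡18, 15^16≡37, 15^32≡16, 15^64≡10, 15^128≡18, 15^256≡37, 15^512≡16, 15^1024≡10.
1490 = 2 + 16 + 64 + 128 + 256 + 1024, so 15^1490 ≡ 20·37·10·18·37·10 ≡ 32 (mod 41).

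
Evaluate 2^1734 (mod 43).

Square-and-reduce mod 43: 2^1≡2, 2^2≡4, 2^4≡16, 2^8≡41, 2^16≡4, 2^32≡16, 2^64≡41, 2^128≡4, 2^256≡16, 2^512≡41, 2^1024≡4.
Since 1734 = 2 + 4 + 64 + 128 + 512 + 1024 in binary, 2^1734 ≡ 4·16·41·4·41·4 ≡ 11 (mod 43).

11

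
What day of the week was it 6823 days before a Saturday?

6823 − 974·7 = 5, so 6823 ≡ 5 (mod 7).
Saturday − 5 days → Monday.

Monday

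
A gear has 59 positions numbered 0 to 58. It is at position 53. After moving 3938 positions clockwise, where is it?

38

3938 = 66·59 + 44, so 3938 mod 59 = 44.
(53 + 44) mod 59 = 38.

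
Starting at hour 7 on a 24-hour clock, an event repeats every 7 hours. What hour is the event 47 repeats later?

0

47·7 = 329.
Dividing 329 by 24 gives quotient 13 and remainder 17.
(7 + 17) mod 24 = 0.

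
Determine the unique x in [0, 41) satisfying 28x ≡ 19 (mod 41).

The inverse of 28 mod 41 is 22 (since 28·22 = 616 ≡ 1).
Multiplying both sides by 22: x ≡ 22·19 = 418 ≡ 8 (mod 41).

8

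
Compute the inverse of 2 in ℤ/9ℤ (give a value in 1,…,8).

5

2·5 = 10 = 1·9 + 1, so 2⁻¹ ≡ 5 (mod 9).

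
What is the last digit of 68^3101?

Powers of 8 mod 10 repeat with period 4: 8, 4, 2, 6.
3101 leaves remainder 1 on division by 4, so 68^3101 ends in 8.

8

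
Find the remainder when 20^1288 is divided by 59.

19

Square-and-reduce mod 59: 20^1≡20, 20^2≡46, 20^4≡51, 20^8≡5, 20^16≡25, 20^32≡35, 20^64≡45, 20^128≡19, 20^256≡7, 20^512≡49, 20^1024≡41.
Since 1288 = 8 + 256 + 1024 in binary, 20^1288 ≡ 5·7·41 ≡ 19 (mod 59).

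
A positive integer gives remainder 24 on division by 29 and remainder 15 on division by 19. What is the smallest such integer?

53

x ≡ 15 (mod 19) gives x ∈ {15, 34, 53}.
The first of these with x mod 29 = 24 is 53.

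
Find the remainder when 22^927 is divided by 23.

Square-and-reduce mod 23: 22^1≡22, 22^2≡1, 22^4≡1, 22^8≡1, 22^16≡1, 22^32≡1, 22^64≡1, 22^128≡1, 22^256≡1, 22^512≡1.
Since 927 = 1 + 2 + 4 + 8 + 16 + 128 + 256 + 512 in binary, 22^927 ≡ 22·1·1·1·1·1·1·1 ≡ 22 (mod 23).

22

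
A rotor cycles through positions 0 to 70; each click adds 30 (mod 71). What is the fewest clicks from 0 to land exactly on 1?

30·45 = 1350 = 19·71 + 1, so 30⁻¹ ≡ 45 (mod 71).

45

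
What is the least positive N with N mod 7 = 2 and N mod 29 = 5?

x ≡ 2 (mod 7) gives x ∈ {2, 9, 16, 23, 30, 37, 44, 51, …}.
The first of these with x mod 29 = 5 is 121.

121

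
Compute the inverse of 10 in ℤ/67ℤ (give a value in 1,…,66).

47

67 = 6·10 + 7
10 = 1·7 + 3
7 = 2·3 + 1
3 = 3·1 + 0
Back-substituting gives 10·47 ≡ 1 (mod 67).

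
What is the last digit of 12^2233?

Last digits of 2^n: 2, 4, 8, 6 (period 4).
2233 leaves remainder 1 on division by 4, so 12^2233 ends in 2.

2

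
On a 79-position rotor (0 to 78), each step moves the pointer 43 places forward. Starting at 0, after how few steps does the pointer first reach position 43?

1

The inverse of 43 mod 79 is 68 (since 43·68 = 2924 ≡ 1).
So x ≡ 68·43 = 2924 ≡ 1 (mod 79).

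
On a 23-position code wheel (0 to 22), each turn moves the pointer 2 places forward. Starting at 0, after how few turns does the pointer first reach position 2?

2⁻¹ ≡ 12 (mod 23) because 2·12 = 24 = 1·23 + 1.
Multiplying both sides by 12: x ≡ 12·2 = 24 ≡ 1 (mod 23).

1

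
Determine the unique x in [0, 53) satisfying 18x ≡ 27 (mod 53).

The inverse of 18 mod 53 is 3 (since 18·3 = 54 ≡ 1).
So x ≡ 3·27 = 81 ≡ 28 (mod 53).
Check: 18·28 = 504 = 9·53 + 27.

28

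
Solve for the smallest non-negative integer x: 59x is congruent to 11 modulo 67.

59⁻¹ ≡ 25 (mod 67) because 59·25 = 1475 = 22·67 + 1.
Multiplying both sides by 25: x ≡ 25·11 = 275 ≡ 7 (mod 67).

7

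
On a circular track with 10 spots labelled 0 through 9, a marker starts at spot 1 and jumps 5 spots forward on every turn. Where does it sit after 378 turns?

378·5 = 1890.
1890 = 189·10 + 0, so 1890 mod 10 = 0.
(1 + 0) mod 10 = 1.

1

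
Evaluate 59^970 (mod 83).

49

Square-and-reduce mod 83: 59^1≡59, 59^2≡78, 59^4≡25, 59^8≡44, 59^16≡27, 59^32≡65, 59^64≡75, 59^128≡64, 59^256≡29, 59^512≡11.
970 = 2 + 8 + 64 + 128 + 256 + 512, so 59^970 ≡ 78·44·75·64·29·11 ≡ 49 (mod 83).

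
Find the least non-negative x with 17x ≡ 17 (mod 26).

The inverse of 17 mod 26 is 23 (since 17·23 = 391 ≡ 1).
So x ≡ 23·17 = 391 ≡ 1 (mod 26).

1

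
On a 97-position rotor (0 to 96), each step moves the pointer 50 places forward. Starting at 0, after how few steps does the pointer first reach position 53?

3

50⁻¹ ≡ 33 (mod 97) because 50·33 = 1650 = 17·97 + 1.
Multiplying both sides by 33: x ≡ 33·53 = 1749 ≡ 3 (mod 97).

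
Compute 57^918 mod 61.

58

Successive squares of 57 mod 61: 57^1≡57, 57^2≡16, 57^4≡12, 57^8≡22, 57^16≡57, 57^32≡16, 57^64≡12, 57^128≡22, 57^256≡57, 57^512≡16.
918 = 2 + 4 + 16 + 128 + 256 + 512, so 57^918 ≡ 16·12·57·22·57·16 ≡ 58 (mod 61).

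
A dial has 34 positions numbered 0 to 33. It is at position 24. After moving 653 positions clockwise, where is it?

31

653 − 19·34 = 7, so 653 ≡ 7 (mod 34).
(24 + 7) mod 34 = 31.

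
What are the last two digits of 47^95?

By repeated squaring mod 100: 47^1≡47, 47^2≡9, 47^4≡81, 47^8≡61, 47^16≡21, 47^32≡41, 47^64≡81.
Since 95 = 1 + 2 + 4 + 8 + 16 + 64 in binary, 47^95 ≡ 47·9·81·61·21·81 ≡ 43 (mod 100).

43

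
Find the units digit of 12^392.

Powers of 2 mod 10 repeat with period 4: 2, 4, 8, 6.
392 mod 4 = 0, so the last digit matches 2^4 = 6.

6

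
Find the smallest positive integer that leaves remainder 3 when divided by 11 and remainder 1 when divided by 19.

x ≡ 3 (mod 11) gives x ∈ {3, 14, 25, 36, 47, 58}.
The first of these with x mod 19 = 1 is 58.

58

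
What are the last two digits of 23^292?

21

Successive squares of 23 mod 100: 23^1≡23, 23^2≡29, 23^4≡41, 23^8≡81, 23^16≡61, 23^32≡21, 23^64≡41, 23^128≡81, 23^256≡61.
292 = 4 + 32 + 256, so 23^292 ≡ 41·21·61 ≡ 21 (mod 100).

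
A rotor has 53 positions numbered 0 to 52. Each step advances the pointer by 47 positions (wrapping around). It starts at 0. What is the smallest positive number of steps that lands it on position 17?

6

The inverse of 47 mod 53 is 44 (since 47·44 = 2068 ≡ 1).
So x ≡ 44·17 = 748 ≡ 6 (mod 53).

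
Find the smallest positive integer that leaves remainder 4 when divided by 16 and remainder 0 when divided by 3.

36

x ≡ 0 (mod 3) gives x ∈ {0, 3, 6, 9, 12, 15, 18, 21, …}.
The first of these with x mod 16 = 4 is 36.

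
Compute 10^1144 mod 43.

23

Successive squares of 10 mod 43: 10^1≡10, 10^2≡14, 10^4≡24, 10^8≡17, 10^16≡31, 10^32≡15, 10^64≡10, 10^128≡14, 10^256≡24, 10^512≡17, 10^1024≡31.
1144 = 8 + 16 + 32 + 64 + 1024, so 10^1144 ≡ 17·31·15·10·31 ≡ 23 (mod 43).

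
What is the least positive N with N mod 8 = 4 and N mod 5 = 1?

Since 5·5 ≡ 1 (mod 8), take x = 1 + 5·((4−1)·5 mod 8) = 1 + 5·7 = 36.
Check: 36 mod 8 = 4, 36 mod 5 = 1.

36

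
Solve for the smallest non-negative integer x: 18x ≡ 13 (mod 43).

The inverse of 18 mod 43 is 12 (since 18·12 = 216 ≡ 1).
So x ≡ 12·13 = 156 ≡ 27 (mod 43).

27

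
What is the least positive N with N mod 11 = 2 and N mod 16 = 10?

90

x ≡ 2 (mod 11) gives x ∈ {2, 13, 24, 35, 46, 57, 68, 79, …}.
The first of these with x mod 16 = 10 is 90.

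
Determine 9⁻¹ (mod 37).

33

37 = 4·9 + 1
9 = 9·1 + 0
Back-substituting gives 9·33 ≡ 1 (mod 37).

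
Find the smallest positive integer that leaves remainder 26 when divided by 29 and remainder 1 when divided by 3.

Since 3·10 ≡ 1 (mod 29), take x = 1 + 3·((26−1)·10 mod 29) = 1 + 3·18 = 55.
Check: 55 mod 29 = 26, 55 mod 3 = 1.

55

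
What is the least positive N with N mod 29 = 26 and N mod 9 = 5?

113

x ≡ 5 (mod 9) gives x ∈ {5, 14, 23, 32, 41, 50, 59, 68, …}.
The first of these with x mod 29 = 26 is 113.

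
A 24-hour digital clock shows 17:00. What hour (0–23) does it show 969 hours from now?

969 mod 24 = 9 (since 40·24 = 960).
(17 + 9) mod 24 = 2.

2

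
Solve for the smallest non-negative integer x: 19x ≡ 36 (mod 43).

19⁻¹ ≡ 34 (mod 43) because 19·34 = 646 = 15·43 + 1.
So x ≡ 34·36 = 1224 ≡ 20 (mod 43).

20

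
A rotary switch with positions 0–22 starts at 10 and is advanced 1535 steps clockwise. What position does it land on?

4

1535 − 66·23 = 17, so 1535 ≡ 17 (mod 23).
(10 + 17) mod 23 = 4.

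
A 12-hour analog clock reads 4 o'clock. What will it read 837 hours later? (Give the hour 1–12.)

837 = 69·12 + 9, so 837 mod 12 = 9.
4 + 9 → 1 on a 12-hour dial.

1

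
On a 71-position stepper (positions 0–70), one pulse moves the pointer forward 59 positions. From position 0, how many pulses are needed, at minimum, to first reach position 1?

71 = 1·59 + 12
59 = 4·12 + 11
12 = 1·11 + 1
11 = 11·1 + 0
Back-substituting gives 59·65 ≡ 1 (mod 71).

65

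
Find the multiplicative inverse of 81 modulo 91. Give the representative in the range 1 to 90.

9

91 = 1·81 + 10
81 = 8·10 + 1
10 = 10·1 + 0
Back-substituting gives 81·9 ≡ 1 (mod 91).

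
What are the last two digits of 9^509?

Successive squares of 9 mod 100: 9^1≡9, 9^2≡81, 9^4≡61, 9^8≡21, 9^16≡41, 9^32≡81, 9^64≡61, 9^128≡21, 9^256≡41.
Since 509 = 1 + 4 + 8 + 16 + 32 + 64 + 128 + 256 in binary, 9^509 ≡ 9·61·21·41·81·61·21·41 ≡ 89 (mod 100).

89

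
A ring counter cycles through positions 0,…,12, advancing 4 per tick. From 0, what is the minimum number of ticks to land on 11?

4⁻¹ ≡ 10 (mod 13) because 4·10 = 40 = 3·13 + 1.
So x ≡ 10·11 = 110 ≡ 6 (mod 13).

6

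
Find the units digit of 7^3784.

1

Last digits of 7^n: 7, 9, 3, 1 (period 4).
3784 mod 4 = 0, so the last digit matches 7^4 = 1.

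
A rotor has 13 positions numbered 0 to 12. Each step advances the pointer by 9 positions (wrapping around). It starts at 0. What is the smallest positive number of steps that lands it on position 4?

9⁻¹ ≡ 3 (mod 13) because 9·3 = 27 = 2·13 + 1.
Multiplying both sides by 3: x ≡ 3·4 = 12 ≡ 12 (mod 13).

12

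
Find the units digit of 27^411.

Last digits of 7^n: 7, 9, 3, 1 (period 4).
411 leaves remainder 3 on division by 4, so 27^411 ends in 3.

3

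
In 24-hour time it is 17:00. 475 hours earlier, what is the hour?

22

475 − 19·24 = 19, so 475 ≡ 19 (mod 24).
(17 − 19) mod 24 = 22.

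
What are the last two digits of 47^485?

07

By repeated squaring mod 100: 47^1≡47, 47^2≡9, 47^4≡81, 47^8≡61, 47^16≡21, 47^32≡41, 47^64≡81, 47^128≡61, 47^256≡21.
Since 485 = 1 + 4 + 32 + 64 + 128 + 256 in binary, 47^485 ≡ 47·81·41·81·61·21 ≡ 7 (mod 100).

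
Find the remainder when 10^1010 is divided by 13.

By repeated squaring mod 13: 10^1≡10, 10^2≡9, 10^4≡3, 10^8≡9, 10^16≡3, 10^32≡9, 10^64≡3, 10^128≡9, 10^256≡3, 10^512≡9.
1010 = 2 + 16 + 32 + 64 + 128 + 256 + 512, so 10^1010 ≡ 9·3·9·3·9·3·9 ≡ 9 (mod 13).

9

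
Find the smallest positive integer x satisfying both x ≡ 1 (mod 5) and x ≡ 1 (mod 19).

Since 19·4 ≡ 1 (mod 5), take x = 1 + 19·((1−1)·4 mod 5) = 1 + 19·0 = 1.
Check: 1 mod 5 = 1, 1 mod 19 = 1.

1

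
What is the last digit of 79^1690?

Powers of 9 mod 10 repeat with period 2: 9, 1.
1690 mod 2 = 0, so the last digit matches 9^2 = 1.

1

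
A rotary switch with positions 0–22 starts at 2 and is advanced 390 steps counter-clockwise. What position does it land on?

3

390 − 16·23 = 22, so 390 ≡ 22 (mod 23).
(2 − 22) mod 23 = 3.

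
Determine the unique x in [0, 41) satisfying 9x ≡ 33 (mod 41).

31

The inverse of 9 mod 41 is 32 (since 9·32 = 288 ≡ 1).
Multiplying both sides by 32: x ≡ 32·33 = 1056 ≡ 31 (mod 41).
Check: 9·31 = 279 = 6·41 + 33.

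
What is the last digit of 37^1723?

3

Powers of 7 mod 10 repeat with period 4: 7, 9, 3, 1.
1723 mod 4 = 3, so the last digit matches 7^3 = 3.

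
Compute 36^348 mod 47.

32

Square-and-reduce mod 47: 36^1≡36, 36^2≡27, 36^4≡24, 36^8≡12, 36^16≡3, 36^32≡9, 36^64≡34, 36^128≡28, 36^256≡32.
Since 348 = 4 + 8 + 16 + 64 + 256 in binary, 36^348 ≡ 24·12·3·34·32 ≡ 32 (mod 47).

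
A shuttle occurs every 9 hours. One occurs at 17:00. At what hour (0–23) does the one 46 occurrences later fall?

46·9 = 414.
414 − 17·24 = 6, so 414 ≡ 6 (mod 24).
(17 + 6) mod 24 = 23.

23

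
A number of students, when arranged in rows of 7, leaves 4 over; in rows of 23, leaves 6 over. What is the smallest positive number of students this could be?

144

x ≡ 4 (mod 7) gives x ∈ {4, 11, 18, 25, 32, 39, 46, 53, …}.
The first of these with x mod 23 = 6 is 144.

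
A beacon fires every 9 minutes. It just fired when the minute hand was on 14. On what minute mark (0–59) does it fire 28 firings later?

28·9 = 252.
Dividing 252 by 60 gives quotient 4 and remainder 12.
(14 + 12) mod 60 = 26.

26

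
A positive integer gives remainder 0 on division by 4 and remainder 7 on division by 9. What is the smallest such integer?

Since 9·1 ≡ 1 (mod 4), take x = 7 + 9·((0−7)·1 mod 4) = 7 + 9·1 = 16.
Check: 16 mod 4 = 0, 16 mod 9 = 7.

16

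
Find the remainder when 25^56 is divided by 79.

By repeated squaring mod 79: 25^1≡25, 25^2≡72, 25^4≡49, 25^8≡31, 25^16≡13, 25^32≡11.
56 = 8 + 16 + 32, so 25^56 ≡ 31·13·11 ≡ 9 (mod 79).

9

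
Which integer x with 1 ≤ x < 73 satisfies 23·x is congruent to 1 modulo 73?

54

73 = 3·23 + 4
23 = 5·4 + 3
4 = 1·3 + 1
3 = 3·1 + 0
Back-substituting gives 23·54 ≡ 1 (mod 73).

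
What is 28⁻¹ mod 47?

42

47 = 1·28 + 19
28 = 1·19 + 9
19 = 2·9 + 1
9 = 9·1 + 0
Back-substituting gives 28·42 ≡ 1 (mod 47).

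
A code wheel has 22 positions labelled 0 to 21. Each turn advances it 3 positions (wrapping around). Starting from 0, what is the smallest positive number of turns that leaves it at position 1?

15

3·15 = 45 = 2·22 + 1, so 3⁻¹ ≡ 15 (mod 22).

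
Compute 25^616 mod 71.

By repeated squaring mod 71: 25^1≡25, 25^2≡57, 25^4≡54, 25^8≡5, 25^16≡25, 25^32≡57, 25^64≡54, 25^128≡5, 25^256≡25, 25^512≡57.
Since 616 = 8 + 32 + 64 + 512 in binary, 25^616 ≡ 5·57·54·57 ≡ 25 (mod 71).

25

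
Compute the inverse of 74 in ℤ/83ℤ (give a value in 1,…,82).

46

83 = 1·74 + 9
74 = 8·9 + 2
9 = 4·2 + 1
2 = 2·1 + 0
Back-substituting gives 74·46 ≡ 1 (mod 83).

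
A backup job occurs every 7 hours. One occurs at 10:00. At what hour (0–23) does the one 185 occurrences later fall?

185·7 = 1295.
1295 − 53·24 = 23, so 1295 ≡ 23 (mod 24).
(10 + 23) mod 24 = 9.

9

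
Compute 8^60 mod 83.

Successive squares of 8 mod 83: 8^1≡8, 8^2≡64, 8^4≡29, 8^8≡11, 8^16≡38, 8^32≡33.
Since 60 = 4 + 8 + 16 + 32 in binary, 8^60 ≡ 29·11·38·33 ≡ 49 (mod 83).

49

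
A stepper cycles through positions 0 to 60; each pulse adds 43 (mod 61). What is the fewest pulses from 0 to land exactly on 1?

43·44 = 1892 = 31·61 + 1, so 43⁻¹ ≡ 44 (mod 61).

44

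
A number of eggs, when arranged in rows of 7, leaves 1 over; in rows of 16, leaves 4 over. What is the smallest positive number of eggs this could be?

36

x ≡ 1 (mod 7) gives x ∈ {1, 8, 15, 22, 29, 36}.
The first of these with x mod 16 = 4 is 36.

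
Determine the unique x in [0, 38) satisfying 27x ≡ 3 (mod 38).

The inverse of 27 mod 38 is 31 (since 27·31 = 837 ≡ 1).
Multiplying both sides by 31: x ≡ 31·3 = 93 ≡ 17 (mod 38).

17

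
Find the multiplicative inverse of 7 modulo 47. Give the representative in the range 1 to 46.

7·27 = 189 = 4·47 + 1, so 7⁻¹ ≡ 27 (mod 47).

27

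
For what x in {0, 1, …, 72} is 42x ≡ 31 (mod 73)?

72

42⁻¹ ≡ 40 (mod 73) because 42·40 = 1680 = 23·73 + 1.
So x ≡ 40·31 = 1240 ≡ 72 (mod 73).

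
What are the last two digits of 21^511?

By repeated squaring mod 100: 21^1≡21, 21^2≡41, 21^4≡81, 21^8≡61, 21^16≡21, 21^32≡41, 21^64≡81, 21^128≡61, 21^256≡21.
511 = 1 + 2 + 4 + 8 + 16 + 32 + 64 + 128 + 256, so 21^511 ≡ 21·41·81·61·21·41·81·61·21 ≡ 21 (mod 100).

21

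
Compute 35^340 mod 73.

Successive squares of 35 mod 73: 35^1≡35, 35^2≡57, 35^4≡37, 35^8≡55, 35^16≡32, 35^32≡2, 35^64≡4, 35^128≡16, 35^256≡37.
340 = 4 + 16 + 64 + 256, so 35^340 ≡ 37·32·4·37 ≡ 32 (mod 73).

32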